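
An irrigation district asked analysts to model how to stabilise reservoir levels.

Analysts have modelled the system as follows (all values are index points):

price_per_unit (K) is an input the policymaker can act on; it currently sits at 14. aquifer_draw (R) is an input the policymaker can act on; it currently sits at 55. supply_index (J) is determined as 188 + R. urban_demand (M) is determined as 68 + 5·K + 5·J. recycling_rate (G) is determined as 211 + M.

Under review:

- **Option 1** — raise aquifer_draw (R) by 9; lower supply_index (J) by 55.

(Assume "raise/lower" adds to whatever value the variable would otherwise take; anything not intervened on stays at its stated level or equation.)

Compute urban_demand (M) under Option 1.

1123

Option 1 (R + 9, J − 55):
  K = 14
  R = 55 + 9 = 64
  J = 188 + 64 (−55 from intervention) = 197
  M = 68 + 5·14 + 5·197 = 1123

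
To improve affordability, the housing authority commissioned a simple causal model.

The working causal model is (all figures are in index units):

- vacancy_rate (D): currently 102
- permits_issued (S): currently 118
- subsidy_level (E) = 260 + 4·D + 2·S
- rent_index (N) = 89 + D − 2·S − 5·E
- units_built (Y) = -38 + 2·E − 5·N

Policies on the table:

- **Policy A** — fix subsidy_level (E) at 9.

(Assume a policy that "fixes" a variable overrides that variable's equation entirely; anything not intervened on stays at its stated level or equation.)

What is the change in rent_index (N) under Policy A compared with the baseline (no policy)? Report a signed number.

4475

Baseline:
  D = 102
  S = 118
  E = 260 + 4·102 + 2·118 = 904
  N = 89 + 102 − 2·118 − 5·904 = -4565
Policy A (E := 9):
  D = 102
  S = 118
  E = 9
  N = 89 + 102 − 2·118 − 5·9 = -90
Change in N: -90 − (-4565) = 4475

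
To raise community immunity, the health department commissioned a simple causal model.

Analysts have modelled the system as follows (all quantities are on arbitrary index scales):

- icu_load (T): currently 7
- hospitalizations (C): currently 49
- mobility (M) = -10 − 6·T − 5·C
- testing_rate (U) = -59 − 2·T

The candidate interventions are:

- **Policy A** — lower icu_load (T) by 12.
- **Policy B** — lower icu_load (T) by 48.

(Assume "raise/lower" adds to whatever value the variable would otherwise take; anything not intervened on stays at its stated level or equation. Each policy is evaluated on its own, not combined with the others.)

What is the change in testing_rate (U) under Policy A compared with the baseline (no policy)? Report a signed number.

Baseline:
  T = 7
  U = -59 − 2·7 = -73
Policy A (T − 12):
  T = 7 − 12 = -5
  U = -59 − 2·(-5) = -49
Change in U: -49 − (-73) = 24

24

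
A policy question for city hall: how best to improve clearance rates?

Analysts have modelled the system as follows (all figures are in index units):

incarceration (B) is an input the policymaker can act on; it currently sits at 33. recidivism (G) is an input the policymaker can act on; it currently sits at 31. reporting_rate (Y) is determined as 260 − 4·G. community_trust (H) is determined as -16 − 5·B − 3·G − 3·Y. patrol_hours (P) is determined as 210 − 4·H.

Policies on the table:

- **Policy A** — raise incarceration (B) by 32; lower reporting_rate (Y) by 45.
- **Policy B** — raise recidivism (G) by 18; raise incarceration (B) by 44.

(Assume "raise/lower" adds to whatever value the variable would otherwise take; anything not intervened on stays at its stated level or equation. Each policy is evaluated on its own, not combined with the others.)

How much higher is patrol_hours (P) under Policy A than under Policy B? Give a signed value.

Policy A (B + 32, Y − 45):
  B = 33 + 32 = 65
  G = 31
  Y = 260 − 4·31 (−45 from intervention) = 91
  H = -16 − 5·65 − 3·31 − 3·91 = -707
  P = 210 − 4·(-707) = 3038
Policy B (G + 18, B + 44):
  B = 33 + 44 = 77
  G = 31 + 18 = 49
  Y = 260 − 4·49 = 64
  H = -16 − 5·77 − 3·49 − 3·64 = -740
  P = 210 − 4·(-740) = 3170
P: 3038 − 3170 = -132

-132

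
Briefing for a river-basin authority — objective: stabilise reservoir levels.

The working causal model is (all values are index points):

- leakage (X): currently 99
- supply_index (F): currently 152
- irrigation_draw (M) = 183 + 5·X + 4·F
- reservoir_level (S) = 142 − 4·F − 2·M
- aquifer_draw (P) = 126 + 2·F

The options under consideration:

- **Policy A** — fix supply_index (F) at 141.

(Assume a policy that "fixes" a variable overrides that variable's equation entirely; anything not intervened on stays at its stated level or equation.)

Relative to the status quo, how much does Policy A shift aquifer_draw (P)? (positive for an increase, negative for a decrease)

Baseline:
  F = 152
  P = 126 + 2·152 = 430
Policy A (F := 141):
  F = 141
  P = 126 + 2·141 = 408
Change in P: 408 − 430 = -22

-22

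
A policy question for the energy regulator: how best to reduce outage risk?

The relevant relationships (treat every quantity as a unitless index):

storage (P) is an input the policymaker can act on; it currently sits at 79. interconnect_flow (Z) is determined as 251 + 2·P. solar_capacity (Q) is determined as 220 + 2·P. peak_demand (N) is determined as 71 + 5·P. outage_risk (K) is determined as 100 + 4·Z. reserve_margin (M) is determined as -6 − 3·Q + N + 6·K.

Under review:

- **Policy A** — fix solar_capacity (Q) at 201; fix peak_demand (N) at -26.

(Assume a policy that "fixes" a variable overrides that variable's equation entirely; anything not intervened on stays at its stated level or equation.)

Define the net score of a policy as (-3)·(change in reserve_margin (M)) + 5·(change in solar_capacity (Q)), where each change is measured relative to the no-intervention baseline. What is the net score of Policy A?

Baseline:
  P = 79
  Z = 251 + 2·79 = 409
  Q = 220 + 2·79 = 378
  N = 71 + 5·79 = 466
  K = 100 + 4·409 = 1736
  M = -6 − 3·378 + 466 + 6·1736 = 9742
Policy A (Q := 201, N := -26):
  P = 79
  Z = 251 + 2·79 = 409
  Q = 201
  N = -26
  K = 100 + 4·409 = 1736
  M = -6 − 3·201 + (-26) + 6·1736 = 9781
ΔM = 9781 − 9742 = 39; ΔQ = 201 − 378 = -177
Score = (-3)·39 + 5·(-177) = -1002

-1002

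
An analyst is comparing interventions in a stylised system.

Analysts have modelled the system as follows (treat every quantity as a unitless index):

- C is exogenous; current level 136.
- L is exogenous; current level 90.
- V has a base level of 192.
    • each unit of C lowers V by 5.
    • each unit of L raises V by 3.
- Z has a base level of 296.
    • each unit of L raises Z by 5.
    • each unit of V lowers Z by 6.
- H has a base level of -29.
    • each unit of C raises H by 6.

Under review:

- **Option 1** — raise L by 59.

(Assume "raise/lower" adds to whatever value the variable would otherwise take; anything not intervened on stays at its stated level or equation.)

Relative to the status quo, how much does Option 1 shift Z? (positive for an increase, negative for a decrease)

Baseline:
  C = 136
  L = 90
  V = 192 − 5·136 + 3·90 = -218
  Z = 296 + 5·90 − 6·(-218) = 2054
Option 1 (L + 59):
  C = 136
  L = 90 + 59 = 149
  V = 192 − 5·136 + 3·149 = -41
  Z = 296 + 5·149 − 6·(-41) = 1287
Change in Z: 1287 − 2054 = -767

-767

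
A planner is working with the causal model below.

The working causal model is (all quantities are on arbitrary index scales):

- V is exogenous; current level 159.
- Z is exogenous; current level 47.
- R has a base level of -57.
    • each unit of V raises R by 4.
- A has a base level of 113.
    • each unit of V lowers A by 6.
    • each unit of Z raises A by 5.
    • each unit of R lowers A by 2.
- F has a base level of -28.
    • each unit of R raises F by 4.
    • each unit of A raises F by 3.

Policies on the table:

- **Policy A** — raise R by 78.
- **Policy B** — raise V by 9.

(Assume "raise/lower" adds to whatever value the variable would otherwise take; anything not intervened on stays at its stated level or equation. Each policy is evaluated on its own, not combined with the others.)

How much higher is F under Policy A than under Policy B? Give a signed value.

78

Policy A (R + 78):
  V = 159
  Z = 47
  R = -57 + 4·159 (+78 from intervention) = 657
  A = 113 − 6·159 + 5·47 − 2·657 = -1920
  F = -28 + 4·657 + 3·(-1920) = -3160
Policy B (V + 9):
  V = 159 + 9 = 168
  Z = 47
  R = -57 + 4·168 = 615
  A = 113 − 6·168 + 5·47 − 2·615 = -1890
  F = -28 + 4·615 + 3·(-1890) = -3238
F: -3160 − (-3238) = 78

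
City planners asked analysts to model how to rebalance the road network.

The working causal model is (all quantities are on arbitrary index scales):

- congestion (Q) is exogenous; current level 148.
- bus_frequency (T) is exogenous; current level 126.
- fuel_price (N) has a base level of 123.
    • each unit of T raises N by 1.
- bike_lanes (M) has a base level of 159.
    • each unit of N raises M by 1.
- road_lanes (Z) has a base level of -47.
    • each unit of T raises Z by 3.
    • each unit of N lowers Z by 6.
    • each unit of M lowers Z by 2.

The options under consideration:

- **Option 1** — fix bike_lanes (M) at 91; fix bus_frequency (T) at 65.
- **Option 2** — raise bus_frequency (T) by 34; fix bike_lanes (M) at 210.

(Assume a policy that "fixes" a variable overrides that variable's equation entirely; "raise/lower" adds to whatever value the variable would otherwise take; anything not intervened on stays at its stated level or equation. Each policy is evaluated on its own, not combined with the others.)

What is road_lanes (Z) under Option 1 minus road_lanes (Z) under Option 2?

Option 1 (M := 91, T := 65):
  T = 65
  N = 123 + 65 = 188
  M = 91
  Z = -47 + 3·65 − 6·188 − 2·91 = -1162
Option 2 (T + 34, M := 210):
  T = 126 + 34 = 160
  N = 123 + 160 = 283
  M = 210
  Z = -47 + 3·160 − 6·283 − 2·210 = -1685
Z: -1162 − (-1685) = 523

523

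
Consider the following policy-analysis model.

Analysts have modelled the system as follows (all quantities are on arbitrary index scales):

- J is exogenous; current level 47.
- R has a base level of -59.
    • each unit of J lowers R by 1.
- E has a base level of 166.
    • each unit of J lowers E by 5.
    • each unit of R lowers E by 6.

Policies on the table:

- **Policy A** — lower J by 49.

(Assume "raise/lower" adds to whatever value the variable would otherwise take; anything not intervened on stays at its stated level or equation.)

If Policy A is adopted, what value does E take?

Policy A (J − 49):
  J = 47 − 49 = -2
  R = -59 − (-2) = -57
  E = 166 − 5·(-2) − 6·(-57) = 518

518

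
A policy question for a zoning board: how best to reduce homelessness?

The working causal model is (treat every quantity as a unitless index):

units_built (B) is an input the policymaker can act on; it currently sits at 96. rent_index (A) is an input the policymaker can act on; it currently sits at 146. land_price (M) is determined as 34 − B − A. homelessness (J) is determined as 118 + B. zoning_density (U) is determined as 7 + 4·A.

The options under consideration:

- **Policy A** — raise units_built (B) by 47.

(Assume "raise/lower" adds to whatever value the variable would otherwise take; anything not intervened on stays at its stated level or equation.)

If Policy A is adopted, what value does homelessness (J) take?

Policy A (B + 47):
  B = 96 + 47 = 143
  J = 118 + 143 = 261

261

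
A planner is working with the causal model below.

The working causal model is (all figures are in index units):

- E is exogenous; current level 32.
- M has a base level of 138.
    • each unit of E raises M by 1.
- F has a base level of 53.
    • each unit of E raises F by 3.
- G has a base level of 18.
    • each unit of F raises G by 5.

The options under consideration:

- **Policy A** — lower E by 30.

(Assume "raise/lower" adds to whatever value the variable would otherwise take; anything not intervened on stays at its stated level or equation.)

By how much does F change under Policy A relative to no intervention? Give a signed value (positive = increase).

-90

Baseline:
  E = 32
  F = 53 + 3·32 = 149
Policy A (E − 30):
  E = 32 − 30 = 2
  F = 53 + 3·2 = 59
Change in F: 59 − 149 = -90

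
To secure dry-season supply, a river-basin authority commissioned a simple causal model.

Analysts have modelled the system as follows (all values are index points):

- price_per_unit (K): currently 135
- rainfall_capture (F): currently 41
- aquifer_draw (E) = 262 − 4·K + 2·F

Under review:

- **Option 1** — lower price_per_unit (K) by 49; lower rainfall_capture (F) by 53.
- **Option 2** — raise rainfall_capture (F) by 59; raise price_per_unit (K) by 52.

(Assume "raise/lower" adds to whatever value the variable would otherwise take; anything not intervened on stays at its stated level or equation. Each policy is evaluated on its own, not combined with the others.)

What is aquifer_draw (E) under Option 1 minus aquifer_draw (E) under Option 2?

Option 1 (K − 49, F − 53):
  K = 135 − 49 = 86
  F = 41 − 53 = -12
  E = 262 − 4·86 + 2·(-12) = -106
Option 2 (F + 59, K + 52):
  K = 135 + 52 = 187
  F = 41 + 59 = 100
  E = 262 − 4·187 + 2·100 = -286
E: -106 − (-286) = 180

180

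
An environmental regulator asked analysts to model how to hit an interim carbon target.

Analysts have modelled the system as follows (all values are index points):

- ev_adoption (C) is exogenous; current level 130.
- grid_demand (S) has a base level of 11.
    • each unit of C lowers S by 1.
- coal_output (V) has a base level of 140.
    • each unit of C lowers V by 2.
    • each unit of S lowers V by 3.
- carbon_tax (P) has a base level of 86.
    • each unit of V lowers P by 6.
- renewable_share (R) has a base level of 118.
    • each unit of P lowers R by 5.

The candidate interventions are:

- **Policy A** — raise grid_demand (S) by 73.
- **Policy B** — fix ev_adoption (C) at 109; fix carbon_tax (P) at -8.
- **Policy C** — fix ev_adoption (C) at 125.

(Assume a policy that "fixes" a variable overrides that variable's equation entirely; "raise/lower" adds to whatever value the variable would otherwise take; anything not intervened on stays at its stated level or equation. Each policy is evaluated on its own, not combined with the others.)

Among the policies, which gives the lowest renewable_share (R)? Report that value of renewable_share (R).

158

Policy A (S + 73):
  C = 130
  S = 11 − 130 (+73 from intervention) = -46
  V = 140 − 2·130 − 3·(-46) = 18
  P = 86 − 6·18 = -22
  R = 118 − 5·(-22) = 228
Policy B (C := 109, P := -8):
  C = 109
  S = 11 − 109 = -98
  V = 140 − 2·109 − 3·(-98) = 216
  P = -8
  R = 118 − 5·(-8) = 158
Policy C (C := 125):
  C = 125
  S = 11 − 125 = -114
  V = 140 − 2·125 − 3·(-114) = 232
  P = 86 − 6·232 = -1306
  R = 118 − 5·(-1306) = 6648
Comparing — Policy A: R=228, Policy B: R=158, Policy C: R=6648. Lowest is 158 (Policy B).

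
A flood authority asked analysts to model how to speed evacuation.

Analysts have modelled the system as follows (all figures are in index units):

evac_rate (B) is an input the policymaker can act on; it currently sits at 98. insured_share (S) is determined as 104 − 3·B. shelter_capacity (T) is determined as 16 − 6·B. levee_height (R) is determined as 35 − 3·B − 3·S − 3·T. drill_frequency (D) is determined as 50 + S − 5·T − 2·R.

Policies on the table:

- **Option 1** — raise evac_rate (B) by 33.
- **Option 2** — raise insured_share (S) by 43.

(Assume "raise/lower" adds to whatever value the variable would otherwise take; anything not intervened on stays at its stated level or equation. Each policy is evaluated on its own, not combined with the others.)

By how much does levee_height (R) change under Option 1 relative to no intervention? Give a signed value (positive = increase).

792

Baseline:
  B = 98
  S = 104 − 3·98 = -190
  T = 16 − 6·98 = -572
  R = 35 − 3·98 − 3·(-190) − 3·(-572) = 2027
Option 1 (B + 33):
  B = 98 + 33 = 131
  S = 104 − 3·131 = -289
  T = 16 − 6·131 = -770
  R = 35 − 3·131 − 3·(-289) − 3·(-770) = 2819
Change in R: 2819 − 2027 = 792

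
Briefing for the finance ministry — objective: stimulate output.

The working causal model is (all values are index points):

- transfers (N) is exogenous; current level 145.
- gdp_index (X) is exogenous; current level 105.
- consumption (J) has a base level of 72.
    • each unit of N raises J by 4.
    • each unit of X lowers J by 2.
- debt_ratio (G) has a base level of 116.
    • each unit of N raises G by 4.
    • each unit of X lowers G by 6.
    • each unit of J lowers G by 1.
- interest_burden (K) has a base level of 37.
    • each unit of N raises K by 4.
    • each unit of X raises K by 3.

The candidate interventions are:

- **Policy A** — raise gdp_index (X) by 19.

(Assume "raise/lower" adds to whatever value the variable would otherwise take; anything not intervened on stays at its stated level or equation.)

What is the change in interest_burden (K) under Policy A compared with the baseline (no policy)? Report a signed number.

57

Baseline:
  N = 145
  X = 105
  K = 37 + 4·145 + 3·105 = 932
Policy A (X + 19):
  N = 145
  X = 105 + 19 = 124
  K = 37 + 4·145 + 3·124 = 989
Change in K: 989 − 932 = 57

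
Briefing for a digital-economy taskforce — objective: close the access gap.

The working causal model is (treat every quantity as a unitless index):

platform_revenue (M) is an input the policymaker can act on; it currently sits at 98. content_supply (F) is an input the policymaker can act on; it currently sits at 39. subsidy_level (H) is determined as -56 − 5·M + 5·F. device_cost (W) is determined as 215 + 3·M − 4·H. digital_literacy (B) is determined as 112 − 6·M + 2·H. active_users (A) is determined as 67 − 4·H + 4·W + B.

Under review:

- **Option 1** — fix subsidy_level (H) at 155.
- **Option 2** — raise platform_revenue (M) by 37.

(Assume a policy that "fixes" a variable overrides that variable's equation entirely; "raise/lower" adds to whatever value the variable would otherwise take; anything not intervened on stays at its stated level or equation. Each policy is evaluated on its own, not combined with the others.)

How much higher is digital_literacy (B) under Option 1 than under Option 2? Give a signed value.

Option 1 (H := 155):
  M = 98
  F = 39
  H = 155
  B = 112 − 6·98 + 2·155 = -166
Option 2 (M + 37):
  M = 98 + 37 = 135
  F = 39
  H = -56 − 5·135 + 5·39 = -536
  B = 112 − 6·135 + 2·(-536) = -1770
B: -166 − (-1770) = 1604

1604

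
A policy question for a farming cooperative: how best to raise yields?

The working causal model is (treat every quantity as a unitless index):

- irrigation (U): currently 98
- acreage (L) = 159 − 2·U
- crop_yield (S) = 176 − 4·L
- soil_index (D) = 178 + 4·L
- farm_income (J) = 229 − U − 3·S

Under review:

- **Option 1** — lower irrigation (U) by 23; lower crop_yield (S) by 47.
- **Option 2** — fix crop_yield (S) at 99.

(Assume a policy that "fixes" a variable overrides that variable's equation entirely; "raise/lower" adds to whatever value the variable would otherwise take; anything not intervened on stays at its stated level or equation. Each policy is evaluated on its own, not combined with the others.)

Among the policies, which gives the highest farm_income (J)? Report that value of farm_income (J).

-125

Option 1 (U − 23, S − 47):
  U = 98 − 23 = 75
  L = 159 − 2·75 = 9
  S = 176 − 4·9 (−47 from intervention) = 93
  J = 229 − 75 − 3·93 = -125
Option 2 (S := 99):
  U = 98
  L = 159 − 2·98 = -37
  S = 99
  J = 229 − 98 − 3·99 = -166
Comparing — Option 1: J=-125, Option 2: J=-166. Highest is -125 (Option 1).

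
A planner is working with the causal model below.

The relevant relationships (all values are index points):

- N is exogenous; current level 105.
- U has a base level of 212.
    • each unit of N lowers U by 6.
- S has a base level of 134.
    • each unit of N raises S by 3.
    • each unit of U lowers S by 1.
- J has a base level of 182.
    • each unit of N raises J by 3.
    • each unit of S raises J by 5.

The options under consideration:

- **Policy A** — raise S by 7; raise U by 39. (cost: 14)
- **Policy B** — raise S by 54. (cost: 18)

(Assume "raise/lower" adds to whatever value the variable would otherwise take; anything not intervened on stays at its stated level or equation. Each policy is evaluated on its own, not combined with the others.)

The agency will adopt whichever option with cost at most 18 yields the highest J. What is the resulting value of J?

5102

Policy A (S + 7, U + 39):
  N = 105
  U = 212 − 6·105 (+39 from intervention) = -379
  S = 134 + 3·105 − (-379) (+7 from intervention) = 835
  J = 182 + 3·105 + 5·835 = 4672
Policy B (S + 54):
  N = 105
  U = 212 − 6·105 = -418
  S = 134 + 3·105 − (-418) (+54 from intervention) = 921
  J = 182 + 3·105 + 5·921 = 5102
Comparing — Policy A: J=4672, Policy B: J=5102. Highest is 5102 (Policy B).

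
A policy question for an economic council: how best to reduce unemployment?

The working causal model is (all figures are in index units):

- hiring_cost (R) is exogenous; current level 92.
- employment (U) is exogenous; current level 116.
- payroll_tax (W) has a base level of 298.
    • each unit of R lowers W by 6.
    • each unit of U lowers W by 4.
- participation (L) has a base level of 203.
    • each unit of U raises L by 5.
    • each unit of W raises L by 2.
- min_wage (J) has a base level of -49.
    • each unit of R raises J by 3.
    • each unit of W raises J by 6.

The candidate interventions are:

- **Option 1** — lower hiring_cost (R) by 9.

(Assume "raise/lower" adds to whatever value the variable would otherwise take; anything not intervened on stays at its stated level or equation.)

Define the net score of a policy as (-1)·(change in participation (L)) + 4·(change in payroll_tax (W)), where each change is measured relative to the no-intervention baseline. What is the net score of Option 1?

108

Baseline:
  R = 92
  U = 116
  W = 298 − 6·92 − 4·116 = -718
  L = 203 + 5·116 + 2·(-718) = -653
Option 1 (R − 9):
  R = 92 − 9 = 83
  U = 116
  W = 298 − 6·83 − 4·116 = -664
  L = 203 + 5·116 + 2·(-664) = -545
ΔL = -545 − (-653) = 108; ΔW = -664 − (-718) = 54
Score = (-1)·108 + 4·54 = 108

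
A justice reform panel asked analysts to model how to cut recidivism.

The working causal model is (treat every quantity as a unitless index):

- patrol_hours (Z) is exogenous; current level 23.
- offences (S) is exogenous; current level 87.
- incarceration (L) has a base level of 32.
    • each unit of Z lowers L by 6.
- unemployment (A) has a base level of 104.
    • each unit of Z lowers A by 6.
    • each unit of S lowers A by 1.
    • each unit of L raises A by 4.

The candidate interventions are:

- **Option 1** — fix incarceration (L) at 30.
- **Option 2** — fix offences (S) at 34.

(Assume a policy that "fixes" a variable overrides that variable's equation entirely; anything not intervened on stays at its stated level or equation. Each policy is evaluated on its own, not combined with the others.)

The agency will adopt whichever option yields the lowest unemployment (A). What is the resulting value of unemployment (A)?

-492

Option 1 (L := 30):
  Z = 23
  S = 87
  L = 30
  A = 104 − 6·23 − 87 + 4·30 = -1
Option 2 (S := 34):
  Z = 23
  S = 34
  L = 32 − 6·23 = -106
  A = 104 − 6·23 − 34 + 4·(-106) = -492
Comparing — Option 1: A=-1, Option 2: A=-492. Lowest is -492 (Option 2).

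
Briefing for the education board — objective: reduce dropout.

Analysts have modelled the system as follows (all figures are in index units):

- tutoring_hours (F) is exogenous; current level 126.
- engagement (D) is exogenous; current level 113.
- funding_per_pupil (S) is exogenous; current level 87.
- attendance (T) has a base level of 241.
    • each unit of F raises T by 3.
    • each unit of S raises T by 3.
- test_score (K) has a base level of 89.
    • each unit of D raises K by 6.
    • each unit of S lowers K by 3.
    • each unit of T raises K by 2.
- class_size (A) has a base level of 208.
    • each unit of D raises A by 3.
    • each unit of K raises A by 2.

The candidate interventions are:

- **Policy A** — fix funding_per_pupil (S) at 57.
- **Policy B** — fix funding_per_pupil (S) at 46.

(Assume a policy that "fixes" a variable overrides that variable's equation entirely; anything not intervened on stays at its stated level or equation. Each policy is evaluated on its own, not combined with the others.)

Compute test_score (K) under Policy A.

2176

Policy A (S := 57):
  F = 126
  D = 113
  S = 57
  T = 241 + 3·126 + 3·57 = 790
  K = 89 + 6·113 − 3·57 + 2·790 = 2176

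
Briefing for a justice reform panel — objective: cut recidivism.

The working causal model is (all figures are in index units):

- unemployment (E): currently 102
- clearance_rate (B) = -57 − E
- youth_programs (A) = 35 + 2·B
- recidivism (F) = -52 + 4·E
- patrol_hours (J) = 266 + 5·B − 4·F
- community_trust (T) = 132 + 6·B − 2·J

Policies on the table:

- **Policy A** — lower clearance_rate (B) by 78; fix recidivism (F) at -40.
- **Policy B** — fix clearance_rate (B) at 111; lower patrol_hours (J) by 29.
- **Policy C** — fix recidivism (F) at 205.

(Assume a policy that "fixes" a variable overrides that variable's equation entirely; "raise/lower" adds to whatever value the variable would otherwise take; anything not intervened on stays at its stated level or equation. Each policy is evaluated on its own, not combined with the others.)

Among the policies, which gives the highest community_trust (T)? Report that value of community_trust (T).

Policy A (B − 78, F := -40):
  E = 102
  B = -57 − 102 (−78 from intervention) = -237
  F = -40
  J = 266 + 5·(-237) − 4·(-40) = -759
  T = 132 + 6·(-237) − 2·(-759) = 228
Policy B (B := 111, J − 29):
  E = 102
  B = 111
  F = -52 + 4·102 = 356
  J = 266 + 5·111 − 4·356 (−29 from intervention) = -632
  T = 132 + 6·111 − 2·(-632) = 2062
Policy C (F := 205):
  E = 102
  B = -57 − 102 = -159
  F = 205
  J = 266 + 5·(-159) − 4·205 = -1349
  T = 132 + 6·(-159) − 2·(-1349) = 1876
Comparing — Policy A: T=228, Policy B: T=2062, Policy C: T=1876. Highest is 2062 (Policy B).

2062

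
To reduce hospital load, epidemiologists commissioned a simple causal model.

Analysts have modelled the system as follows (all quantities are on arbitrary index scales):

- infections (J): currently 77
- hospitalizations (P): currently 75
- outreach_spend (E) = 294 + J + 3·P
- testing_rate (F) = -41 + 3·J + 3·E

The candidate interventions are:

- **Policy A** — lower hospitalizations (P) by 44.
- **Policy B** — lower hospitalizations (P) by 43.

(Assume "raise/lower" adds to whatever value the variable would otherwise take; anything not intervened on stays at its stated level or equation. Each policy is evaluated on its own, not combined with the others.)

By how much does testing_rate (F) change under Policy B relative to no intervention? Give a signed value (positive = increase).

-387

Baseline:
  J = 77
  P = 75
  E = 294 + 77 + 3·75 = 596
  F = -41 + 3·77 + 3·596 = 1978
Policy B (P − 43):
  J = 77
  P = 75 − 43 = 32
  E = 294 + 77 + 3·32 = 467
  F = -41 + 3·77 + 3·467 = 1591
Change in F: 1591 − 1978 = -387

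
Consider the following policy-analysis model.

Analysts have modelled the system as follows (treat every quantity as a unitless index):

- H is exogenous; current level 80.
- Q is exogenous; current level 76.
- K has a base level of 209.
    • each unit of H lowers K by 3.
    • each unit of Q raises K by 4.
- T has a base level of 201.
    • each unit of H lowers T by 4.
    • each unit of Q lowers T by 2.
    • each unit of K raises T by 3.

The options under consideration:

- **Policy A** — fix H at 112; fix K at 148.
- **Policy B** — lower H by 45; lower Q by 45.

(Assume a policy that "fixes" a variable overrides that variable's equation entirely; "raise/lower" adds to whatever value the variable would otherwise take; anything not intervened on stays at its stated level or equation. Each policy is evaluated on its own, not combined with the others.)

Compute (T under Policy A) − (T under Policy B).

Policy A (H := 112, K := 148):
  H = 112
  Q = 76
  K = 148
  T = 201 − 4·112 − 2·76 + 3·148 = 45
Policy B (H − 45, Q − 45):
  H = 80 − 45 = 35
  Q = 76 − 45 = 31
  K = 209 − 3·35 + 4·31 = 228
  T = 201 − 4·35 − 2·31 + 3·228 = 683
T: 45 − 683 = -638

-638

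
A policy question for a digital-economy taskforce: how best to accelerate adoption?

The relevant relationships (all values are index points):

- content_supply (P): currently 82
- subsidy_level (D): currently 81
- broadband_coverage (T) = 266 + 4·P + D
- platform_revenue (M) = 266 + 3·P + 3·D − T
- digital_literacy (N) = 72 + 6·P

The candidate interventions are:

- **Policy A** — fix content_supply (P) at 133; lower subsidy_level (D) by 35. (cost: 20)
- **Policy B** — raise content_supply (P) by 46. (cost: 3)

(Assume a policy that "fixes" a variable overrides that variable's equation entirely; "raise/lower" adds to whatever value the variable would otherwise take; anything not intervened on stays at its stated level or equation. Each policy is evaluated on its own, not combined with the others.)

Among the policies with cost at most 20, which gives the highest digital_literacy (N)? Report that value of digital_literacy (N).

870

Policy A (P := 133, D − 35):
  P = 133
  N = 72 + 6·133 = 870
Policy B (P + 46):
  P = 82 + 46 = 128
  N = 72 + 6·128 = 840
Comparing — Policy A: N=870, Policy B: N=840. Highest is 870 (Policy A).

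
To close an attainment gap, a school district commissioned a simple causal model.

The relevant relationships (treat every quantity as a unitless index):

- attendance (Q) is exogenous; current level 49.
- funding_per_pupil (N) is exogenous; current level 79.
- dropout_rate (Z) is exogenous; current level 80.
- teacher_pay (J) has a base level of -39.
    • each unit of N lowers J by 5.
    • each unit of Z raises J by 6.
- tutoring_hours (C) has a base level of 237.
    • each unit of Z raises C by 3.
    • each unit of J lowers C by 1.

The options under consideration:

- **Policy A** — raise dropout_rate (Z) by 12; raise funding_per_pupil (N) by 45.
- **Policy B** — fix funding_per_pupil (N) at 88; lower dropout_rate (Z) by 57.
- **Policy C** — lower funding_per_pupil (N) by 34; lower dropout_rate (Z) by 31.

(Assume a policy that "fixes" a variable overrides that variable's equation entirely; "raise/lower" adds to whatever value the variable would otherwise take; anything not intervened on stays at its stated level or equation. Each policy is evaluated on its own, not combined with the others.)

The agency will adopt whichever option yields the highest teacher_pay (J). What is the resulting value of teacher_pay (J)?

30

Policy A (Z + 12, N + 45):
  N = 79 + 45 = 124
  Z = 80 + 12 = 92
  J = -39 − 5·124 + 6·92 = -107
Policy B (N := 88, Z − 57):
  N = 88
  Z = 80 − 57 = 23
  J = -39 − 5·88 + 6·23 = -341
Policy C (N − 34, Z − 31):
  N = 79 − 34 = 45
  Z = 80 − 31 = 49
  J = -39 − 5·45 + 6·49 = 30
Comparing — Policy A: J=-107, Policy B: J=-341, Policy C: J=30. Highest is 30 (Policy C).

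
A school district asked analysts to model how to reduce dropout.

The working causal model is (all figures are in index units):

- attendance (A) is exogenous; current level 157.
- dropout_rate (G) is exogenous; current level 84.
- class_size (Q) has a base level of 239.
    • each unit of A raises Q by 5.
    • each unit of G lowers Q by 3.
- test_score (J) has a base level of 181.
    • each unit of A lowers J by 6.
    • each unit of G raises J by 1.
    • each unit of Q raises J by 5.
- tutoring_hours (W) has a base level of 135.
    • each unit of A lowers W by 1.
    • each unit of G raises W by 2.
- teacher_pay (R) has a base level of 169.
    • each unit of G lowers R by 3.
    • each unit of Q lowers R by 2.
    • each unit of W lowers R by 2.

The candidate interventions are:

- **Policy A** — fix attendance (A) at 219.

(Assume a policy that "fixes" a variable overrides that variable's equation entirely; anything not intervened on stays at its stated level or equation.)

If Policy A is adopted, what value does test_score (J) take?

Policy A (A := 219):
  A = 219
  G = 84
  Q = 239 + 5·219 − 3·84 = 1082
  J = 181 − 6·219 + 84 + 5·1082 = 4361

4361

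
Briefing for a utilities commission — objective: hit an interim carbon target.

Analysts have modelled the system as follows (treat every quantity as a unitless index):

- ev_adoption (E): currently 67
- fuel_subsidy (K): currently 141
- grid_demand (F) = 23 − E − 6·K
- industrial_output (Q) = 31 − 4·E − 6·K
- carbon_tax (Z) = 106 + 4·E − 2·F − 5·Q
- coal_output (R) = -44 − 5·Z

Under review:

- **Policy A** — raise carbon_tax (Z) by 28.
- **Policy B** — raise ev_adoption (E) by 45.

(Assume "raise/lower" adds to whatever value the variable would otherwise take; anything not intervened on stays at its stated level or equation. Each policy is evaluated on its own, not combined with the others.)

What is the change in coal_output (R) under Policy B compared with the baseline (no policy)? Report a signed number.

-5850

Baseline:
  E = 67
  K = 141
  F = 23 − 67 − 6·141 = -890
  Q = 31 − 4·67 − 6·141 = -1083
  Z = 106 + 4·67 − 2·(-890) − 5·(-1083) = 7569
  R = -44 − 5·7569 = -37889
Policy B (E + 45):
  E = 67 + 45 = 112
  K = 141
  F = 23 − 112 − 6·141 = -935
  Q = 31 − 4·112 − 6·141 = -1263
  Z = 106 + 4·112 − 2·(-935) − 5·(-1263) = 8739
  R = -44 − 5·8739 = -43739
Change in R: -43739 − (-37889) = -5850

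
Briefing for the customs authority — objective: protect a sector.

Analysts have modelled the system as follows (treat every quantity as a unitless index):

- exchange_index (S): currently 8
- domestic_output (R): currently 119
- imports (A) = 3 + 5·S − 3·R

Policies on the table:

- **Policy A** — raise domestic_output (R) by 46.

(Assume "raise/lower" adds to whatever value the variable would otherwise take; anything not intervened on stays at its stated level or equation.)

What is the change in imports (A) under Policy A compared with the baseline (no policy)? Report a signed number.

Baseline:
  S = 8
  R = 119
  A = 3 + 5·8 − 3·119 = -314
Policy A (R + 46):
  S = 8
  R = 119 + 46 = 165
  A = 3 + 5·8 − 3·165 = -452
Change in A: -452 − (-314) = -138

-138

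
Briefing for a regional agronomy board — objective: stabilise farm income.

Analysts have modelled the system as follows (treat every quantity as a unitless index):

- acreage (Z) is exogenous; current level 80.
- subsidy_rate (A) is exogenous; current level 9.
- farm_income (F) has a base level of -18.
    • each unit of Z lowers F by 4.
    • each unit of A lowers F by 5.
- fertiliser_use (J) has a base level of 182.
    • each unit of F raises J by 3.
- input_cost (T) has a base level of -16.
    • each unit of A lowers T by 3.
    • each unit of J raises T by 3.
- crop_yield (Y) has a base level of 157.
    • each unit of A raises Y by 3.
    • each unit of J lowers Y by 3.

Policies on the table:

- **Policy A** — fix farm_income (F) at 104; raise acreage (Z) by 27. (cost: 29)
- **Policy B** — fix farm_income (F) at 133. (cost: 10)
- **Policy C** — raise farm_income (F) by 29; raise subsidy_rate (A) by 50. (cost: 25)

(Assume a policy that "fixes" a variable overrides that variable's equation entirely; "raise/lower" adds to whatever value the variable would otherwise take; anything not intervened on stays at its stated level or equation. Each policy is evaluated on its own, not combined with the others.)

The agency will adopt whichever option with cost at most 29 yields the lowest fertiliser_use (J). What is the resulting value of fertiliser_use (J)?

Policy A (F := 104, Z + 27):
  Z = 80 + 27 = 107
  A = 9
  F = 104
  J = 182 + 3·104 = 494
Policy B (F := 133):
  Z = 80
  A = 9
  F = 133
  J = 182 + 3·133 = 581
Policy C (F + 29, A + 50):
  Z = 80
  A = 9 + 50 = 59
  F = -18 − 4·80 − 5·59 (+29 from intervention) = -604
  J = 182 + 3·(-604) = -1630
Comparing — Policy A: J=494, Policy B: J=581, Policy C: J=-1630. Lowest is -1630 (Policy C).

-1630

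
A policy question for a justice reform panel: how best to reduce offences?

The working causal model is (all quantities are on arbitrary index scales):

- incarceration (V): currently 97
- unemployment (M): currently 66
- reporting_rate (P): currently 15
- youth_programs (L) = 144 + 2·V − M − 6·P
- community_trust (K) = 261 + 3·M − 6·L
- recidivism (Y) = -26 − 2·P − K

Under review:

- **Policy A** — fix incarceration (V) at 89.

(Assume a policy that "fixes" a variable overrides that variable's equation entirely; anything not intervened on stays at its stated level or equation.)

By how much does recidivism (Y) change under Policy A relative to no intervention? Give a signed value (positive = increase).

Baseline:
  V = 97
  M = 66
  P = 15
  L = 144 + 2·97 − 66 − 6·15 = 182
  K = 261 + 3·66 − 6·182 = -633
  Y = -26 − 2·15 − (-633) = 577
Policy A (V := 89):
  V = 89
  M = 66
  P = 15
  L = 144 + 2·89 − 66 − 6·15 = 166
  K = 261 + 3·66 − 6·166 = -537
  Y = -26 − 2·15 − (-537) = 481
Change in Y: 481 − 577 = -96

-96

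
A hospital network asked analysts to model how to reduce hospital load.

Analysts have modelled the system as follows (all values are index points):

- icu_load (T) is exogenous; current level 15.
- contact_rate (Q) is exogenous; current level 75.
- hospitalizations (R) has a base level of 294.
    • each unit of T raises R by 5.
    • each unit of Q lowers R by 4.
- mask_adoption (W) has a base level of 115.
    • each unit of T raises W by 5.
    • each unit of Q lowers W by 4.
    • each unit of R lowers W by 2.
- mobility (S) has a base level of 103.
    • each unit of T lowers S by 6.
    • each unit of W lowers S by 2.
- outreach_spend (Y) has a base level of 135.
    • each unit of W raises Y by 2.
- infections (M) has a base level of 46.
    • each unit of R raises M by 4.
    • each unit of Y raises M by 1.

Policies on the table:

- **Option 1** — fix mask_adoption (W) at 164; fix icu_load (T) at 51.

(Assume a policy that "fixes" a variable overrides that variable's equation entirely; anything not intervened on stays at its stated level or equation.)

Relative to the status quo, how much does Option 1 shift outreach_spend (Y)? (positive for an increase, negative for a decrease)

Baseline:
  T = 15
  Q = 75
  R = 294 + 5·15 − 4·75 = 69
  W = 115 + 5·15 − 4·75 − 2·69 = -248
  Y = 135 + 2·(-248) = -361
Option 1 (W := 164, T := 51):
  T = 51
  Q = 75
  R = 294 + 5·51 − 4·75 = 249
  W = 164
  Y = 135 + 2·164 = 463
Change in Y: 463 − (-361) = 824

824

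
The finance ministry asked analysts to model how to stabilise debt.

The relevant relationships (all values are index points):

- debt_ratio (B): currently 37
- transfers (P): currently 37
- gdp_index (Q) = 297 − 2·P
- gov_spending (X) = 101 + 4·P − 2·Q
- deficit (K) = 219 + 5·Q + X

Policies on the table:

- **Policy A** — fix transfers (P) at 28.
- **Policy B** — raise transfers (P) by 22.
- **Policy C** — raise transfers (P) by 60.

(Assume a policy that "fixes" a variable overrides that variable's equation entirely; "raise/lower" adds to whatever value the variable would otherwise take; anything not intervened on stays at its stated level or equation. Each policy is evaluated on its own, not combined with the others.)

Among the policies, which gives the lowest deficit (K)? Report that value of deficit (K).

1017

Policy A (P := 28):
  P = 28
  Q = 297 − 2·28 = 241
  X = 101 + 4·28 − 2·241 = -269
  K = 219 + 5·241 + (-269) = 1155
Policy B (P + 22):
  P = 37 + 22 = 59
  Q = 297 − 2·59 = 179
  X = 101 + 4·59 − 2·179 = -21
  K = 219 + 5·179 + (-21) = 1093
Policy C (P + 60):
  P = 37 + 60 = 97
  Q = 297 − 2·97 = 103
  X = 101 + 4·97 − 2·103 = 283
  K = 219 + 5·103 + 283 = 1017
Comparing — Policy A: K=1155, Policy B: K=1093, Policy C: K=1017. Lowest is 1017 (Policy C).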